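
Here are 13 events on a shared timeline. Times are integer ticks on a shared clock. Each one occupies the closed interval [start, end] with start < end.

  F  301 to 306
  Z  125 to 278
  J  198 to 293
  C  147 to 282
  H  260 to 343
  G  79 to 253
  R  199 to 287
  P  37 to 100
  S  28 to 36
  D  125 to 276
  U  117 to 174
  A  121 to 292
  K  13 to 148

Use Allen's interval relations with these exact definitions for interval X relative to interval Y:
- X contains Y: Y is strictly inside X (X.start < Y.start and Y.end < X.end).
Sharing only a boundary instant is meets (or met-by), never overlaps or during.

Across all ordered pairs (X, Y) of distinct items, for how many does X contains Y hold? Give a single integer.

Checking all 156 ordered pairs for relation 'contains'; matching pairs in alphabetical order:
(A, C): A contains C ✓
(A, D): A contains D ✓
(A, R): A contains R ✓
(A, Z): A contains Z ✓
(G, U): G contains U ✓
(H, F): H contains F ✓
(J, R): J contains R ✓
(K, P): K contains P ✓
(K, S): K contains S ✓
Count: 9.

9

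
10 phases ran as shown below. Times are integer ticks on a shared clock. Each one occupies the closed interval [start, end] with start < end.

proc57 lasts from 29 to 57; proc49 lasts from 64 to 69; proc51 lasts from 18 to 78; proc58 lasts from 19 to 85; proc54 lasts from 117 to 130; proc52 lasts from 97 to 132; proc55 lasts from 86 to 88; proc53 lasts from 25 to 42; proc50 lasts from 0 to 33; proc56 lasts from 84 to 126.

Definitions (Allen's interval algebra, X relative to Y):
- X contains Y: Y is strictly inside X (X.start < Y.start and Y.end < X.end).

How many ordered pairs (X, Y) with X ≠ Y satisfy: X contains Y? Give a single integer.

Checking all 90 ordered pairs for relation 'contains'; matching pairs in alphabetical order:
(proc51, proc49): proc51 contains proc49 ✓
(proc51, proc53): proc51 contains proc53 ✓
(proc51, proc57): proc51 contains proc57 ✓
(proc52, proc54): proc52 contains proc54 ✓
(proc56, proc55): proc56 contains proc55 ✓
(proc58, proc49): proc58 contains proc49 ✓
(proc58, proc53): proc58 contains proc53 ✓
(proc58, proc57): proc58 contains proc57 ✓
Count: 8.

8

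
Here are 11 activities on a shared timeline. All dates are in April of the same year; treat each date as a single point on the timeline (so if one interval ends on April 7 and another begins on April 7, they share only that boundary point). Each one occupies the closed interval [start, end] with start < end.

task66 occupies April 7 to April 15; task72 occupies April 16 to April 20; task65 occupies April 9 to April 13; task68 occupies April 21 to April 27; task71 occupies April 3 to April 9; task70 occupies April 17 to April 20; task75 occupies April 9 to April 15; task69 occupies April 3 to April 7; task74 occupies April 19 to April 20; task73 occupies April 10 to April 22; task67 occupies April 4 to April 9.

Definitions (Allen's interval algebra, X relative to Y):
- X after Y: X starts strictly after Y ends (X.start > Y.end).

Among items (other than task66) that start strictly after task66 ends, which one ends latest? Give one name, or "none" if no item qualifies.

Target task66 = [April 7, April 15].
task65 [April 9, April 13] → during → excluded.
task67 [April 4, April 9] → overlaps → excluded.
task68 [April 21, April 27] → after → candidate.
task69 [April 3, April 7] → meets → excluded.
task70 [April 17, April 20] → after → candidate.
task71 [April 3, April 9] → overlaps → excluded.
task72 [April 16, April 20] → after → candidate.
task73 [April 10, April 22] → overlapped-by → excluded.
task74 [April 19, April 20] → after → candidate.
task75 [April 9, April 15] → finishes → excluded.
Among candidates, latest end is April 27 → task68.

task68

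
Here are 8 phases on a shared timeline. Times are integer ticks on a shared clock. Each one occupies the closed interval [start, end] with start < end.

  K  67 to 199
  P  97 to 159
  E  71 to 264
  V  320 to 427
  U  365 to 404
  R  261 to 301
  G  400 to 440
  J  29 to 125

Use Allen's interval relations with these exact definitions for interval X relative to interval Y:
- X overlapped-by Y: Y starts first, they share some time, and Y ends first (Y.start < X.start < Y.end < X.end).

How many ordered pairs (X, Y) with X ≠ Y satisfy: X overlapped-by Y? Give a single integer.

Checking all 56 ordered pairs for relation 'overlapped-by'; matching pairs in alphabetical order:
(E, J): E overlapped-by J ✓
(E, K): E overlapped-by K ✓
(G, U): G overlapped-by U ✓
(G, V): G overlapped-by V ✓
(K, J): K overlapped-by J ✓
(P, J): P overlapped-by J ✓
(R, E): R overlapped-by E ✓
Count: 7.

7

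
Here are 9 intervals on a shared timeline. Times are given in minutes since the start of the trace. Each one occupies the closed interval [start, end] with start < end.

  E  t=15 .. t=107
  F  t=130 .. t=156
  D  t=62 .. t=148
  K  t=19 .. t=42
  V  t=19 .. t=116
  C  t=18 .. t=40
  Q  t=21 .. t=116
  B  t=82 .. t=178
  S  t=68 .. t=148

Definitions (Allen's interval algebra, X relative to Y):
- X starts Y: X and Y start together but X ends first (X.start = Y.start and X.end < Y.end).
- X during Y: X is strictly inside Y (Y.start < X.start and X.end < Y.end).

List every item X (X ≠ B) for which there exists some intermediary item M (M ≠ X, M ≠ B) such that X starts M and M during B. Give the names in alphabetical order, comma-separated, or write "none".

none

Target B = [t=82, t=178].
Intermediaries M with M during B: F.
Via F — items with X starts F: none.
Union: none.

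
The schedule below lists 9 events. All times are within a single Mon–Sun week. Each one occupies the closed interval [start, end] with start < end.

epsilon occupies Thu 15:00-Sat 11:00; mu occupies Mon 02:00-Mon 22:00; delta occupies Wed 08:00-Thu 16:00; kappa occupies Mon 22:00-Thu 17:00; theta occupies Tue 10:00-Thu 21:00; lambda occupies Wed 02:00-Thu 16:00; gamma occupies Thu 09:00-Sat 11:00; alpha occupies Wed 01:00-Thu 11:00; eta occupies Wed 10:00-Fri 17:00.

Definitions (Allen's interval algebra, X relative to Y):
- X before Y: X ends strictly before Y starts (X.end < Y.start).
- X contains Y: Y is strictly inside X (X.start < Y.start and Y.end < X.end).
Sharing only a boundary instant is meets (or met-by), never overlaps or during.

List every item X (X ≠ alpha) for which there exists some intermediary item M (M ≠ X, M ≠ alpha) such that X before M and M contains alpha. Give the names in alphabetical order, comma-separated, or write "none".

mu

Target alpha = [Wed 01:00, Thu 11:00].
Intermediaries M with M contains alpha: kappa, theta.
Via kappa — items with X before kappa: none.
Via theta — items with X before theta: mu.
Union: mu.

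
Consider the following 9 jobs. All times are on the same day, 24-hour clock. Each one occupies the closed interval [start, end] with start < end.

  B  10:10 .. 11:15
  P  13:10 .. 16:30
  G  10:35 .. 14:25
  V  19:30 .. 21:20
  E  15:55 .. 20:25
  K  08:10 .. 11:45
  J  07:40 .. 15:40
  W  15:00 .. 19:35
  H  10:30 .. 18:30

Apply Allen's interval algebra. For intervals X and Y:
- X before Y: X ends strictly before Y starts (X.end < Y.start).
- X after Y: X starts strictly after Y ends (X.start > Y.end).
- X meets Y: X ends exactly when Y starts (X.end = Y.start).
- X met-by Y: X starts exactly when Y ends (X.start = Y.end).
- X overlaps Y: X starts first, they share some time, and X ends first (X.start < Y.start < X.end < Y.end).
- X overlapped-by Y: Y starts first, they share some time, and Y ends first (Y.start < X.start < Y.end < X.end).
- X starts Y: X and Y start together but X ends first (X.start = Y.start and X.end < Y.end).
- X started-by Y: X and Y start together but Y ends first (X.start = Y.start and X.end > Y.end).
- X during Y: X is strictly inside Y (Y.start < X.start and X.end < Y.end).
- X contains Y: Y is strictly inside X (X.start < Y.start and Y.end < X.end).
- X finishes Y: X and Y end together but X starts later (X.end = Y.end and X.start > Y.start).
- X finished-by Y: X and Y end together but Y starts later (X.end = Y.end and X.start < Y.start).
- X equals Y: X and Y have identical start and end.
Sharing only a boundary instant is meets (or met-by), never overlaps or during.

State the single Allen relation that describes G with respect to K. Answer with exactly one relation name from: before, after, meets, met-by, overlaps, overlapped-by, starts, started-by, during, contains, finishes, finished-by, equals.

G = [10:35, 14:25]; K = [08:10, 11:45].
Compare endpoints: G.start > K.start, G.start < K.end, G.end > K.start, G.end > K.end.
That pattern is 'overlapped-by'.

overlapped-by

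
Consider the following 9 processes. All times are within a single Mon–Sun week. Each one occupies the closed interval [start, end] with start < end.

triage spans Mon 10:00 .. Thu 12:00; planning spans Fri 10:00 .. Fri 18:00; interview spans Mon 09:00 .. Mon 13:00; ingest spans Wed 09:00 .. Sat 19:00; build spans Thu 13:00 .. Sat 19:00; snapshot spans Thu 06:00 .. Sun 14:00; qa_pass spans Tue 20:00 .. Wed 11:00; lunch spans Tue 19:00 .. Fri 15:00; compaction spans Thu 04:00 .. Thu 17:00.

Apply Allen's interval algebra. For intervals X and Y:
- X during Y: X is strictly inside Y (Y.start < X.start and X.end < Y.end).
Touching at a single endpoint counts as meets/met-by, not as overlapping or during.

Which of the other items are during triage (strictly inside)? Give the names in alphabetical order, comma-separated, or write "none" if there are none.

qa_pass

Target triage = [Mon 10:00, Thu 12:00].
build [Thu 13:00, Sat 19:00] → after → no.
compaction [Thu 04:00, Thu 17:00] → overlapped-by → no.
ingest [Wed 09:00, Sat 19:00] → overlapped-by → no.
interview [Mon 09:00, Mon 13:00] → overlaps → no.
lunch [Tue 19:00, Fri 15:00] → overlapped-by → no.
planning [Fri 10:00, Fri 18:00] → after → no.
qa_pass [Tue 20:00, Wed 11:00] → during → yes.
snapshot [Thu 06:00, Sun 14:00] → overlapped-by → no.
Result: qa_pass.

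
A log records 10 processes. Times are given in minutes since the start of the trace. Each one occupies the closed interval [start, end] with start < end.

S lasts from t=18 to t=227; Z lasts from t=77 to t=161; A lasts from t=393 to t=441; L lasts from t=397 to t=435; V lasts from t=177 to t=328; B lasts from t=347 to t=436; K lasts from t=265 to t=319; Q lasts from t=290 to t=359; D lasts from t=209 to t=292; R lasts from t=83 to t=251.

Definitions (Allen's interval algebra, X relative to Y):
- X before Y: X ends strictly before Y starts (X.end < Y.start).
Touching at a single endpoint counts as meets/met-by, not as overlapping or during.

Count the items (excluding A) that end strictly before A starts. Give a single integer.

7

Target A = [t=393, t=441].
B [t=347, t=436] → overlaps → no.
D [t=209, t=292] → before → counts.
K [t=265, t=319] → before → counts.
L [t=397, t=435] → during → no.
Q [t=290, t=359] → before → counts.
R [t=83, t=251] → before → counts.
S [t=18, t=227] → before → counts.
V [t=177, t=328] → before → counts.
Z [t=77, t=161] → before → counts.
Total: 7.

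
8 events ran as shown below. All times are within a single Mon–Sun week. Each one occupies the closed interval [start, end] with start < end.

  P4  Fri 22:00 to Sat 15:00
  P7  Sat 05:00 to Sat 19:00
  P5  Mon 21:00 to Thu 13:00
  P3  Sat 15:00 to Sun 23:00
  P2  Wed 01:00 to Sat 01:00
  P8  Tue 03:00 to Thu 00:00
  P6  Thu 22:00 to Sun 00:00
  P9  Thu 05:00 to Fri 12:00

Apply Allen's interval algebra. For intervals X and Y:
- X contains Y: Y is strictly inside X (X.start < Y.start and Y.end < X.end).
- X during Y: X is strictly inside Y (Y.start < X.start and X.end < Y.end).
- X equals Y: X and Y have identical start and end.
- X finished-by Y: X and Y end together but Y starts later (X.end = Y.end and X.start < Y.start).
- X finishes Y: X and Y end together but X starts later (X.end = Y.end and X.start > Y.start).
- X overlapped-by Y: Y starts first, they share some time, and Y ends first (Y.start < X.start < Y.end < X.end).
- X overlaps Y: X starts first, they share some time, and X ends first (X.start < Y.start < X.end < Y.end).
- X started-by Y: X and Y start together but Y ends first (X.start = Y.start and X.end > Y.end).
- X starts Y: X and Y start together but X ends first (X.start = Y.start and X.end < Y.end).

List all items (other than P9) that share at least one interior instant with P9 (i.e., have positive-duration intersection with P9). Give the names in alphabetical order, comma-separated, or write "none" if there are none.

Target P9 = [Thu 05:00, Fri 12:00].
P2 [Wed 01:00, Sat 01:00] → contains → yes.
P3 [Sat 15:00, Sun 23:00] → after → no.
P4 [Fri 22:00, Sat 15:00] → after → no.
P5 [Mon 21:00, Thu 13:00] → overlaps → yes.
P6 [Thu 22:00, Sun 00:00] → overlapped-by → yes.
P7 [Sat 05:00, Sat 19:00] → after → no.
P8 [Tue 03:00, Thu 00:00] → before → no.
Result: P2, P5, P6.

P2, P5, P6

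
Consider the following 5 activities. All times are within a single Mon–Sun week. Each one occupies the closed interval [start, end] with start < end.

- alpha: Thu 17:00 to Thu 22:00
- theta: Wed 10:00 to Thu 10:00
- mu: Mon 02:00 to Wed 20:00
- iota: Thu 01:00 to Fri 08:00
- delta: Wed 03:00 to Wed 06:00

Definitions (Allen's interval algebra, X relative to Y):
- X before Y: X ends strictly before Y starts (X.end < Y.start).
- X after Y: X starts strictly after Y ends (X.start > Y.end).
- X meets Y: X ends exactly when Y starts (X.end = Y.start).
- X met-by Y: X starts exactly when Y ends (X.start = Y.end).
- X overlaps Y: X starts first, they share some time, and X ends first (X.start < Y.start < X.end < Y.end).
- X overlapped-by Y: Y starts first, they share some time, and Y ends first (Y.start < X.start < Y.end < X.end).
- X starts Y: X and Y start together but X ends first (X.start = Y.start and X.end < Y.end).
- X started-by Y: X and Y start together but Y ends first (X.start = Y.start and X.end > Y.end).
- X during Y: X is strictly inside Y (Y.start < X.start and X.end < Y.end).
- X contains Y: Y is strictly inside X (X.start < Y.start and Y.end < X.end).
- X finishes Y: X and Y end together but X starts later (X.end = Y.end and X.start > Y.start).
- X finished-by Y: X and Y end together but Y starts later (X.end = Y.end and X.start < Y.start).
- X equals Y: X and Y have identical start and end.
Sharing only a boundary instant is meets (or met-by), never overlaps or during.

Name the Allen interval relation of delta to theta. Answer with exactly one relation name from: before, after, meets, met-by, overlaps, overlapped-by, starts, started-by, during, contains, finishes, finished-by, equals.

delta = [Wed 03:00, Wed 06:00]; theta = [Wed 10:00, Thu 10:00].
Compare endpoints: delta.start < theta.start, delta.start < theta.end, delta.end < theta.start, delta.end < theta.end.
That pattern is 'before'.

before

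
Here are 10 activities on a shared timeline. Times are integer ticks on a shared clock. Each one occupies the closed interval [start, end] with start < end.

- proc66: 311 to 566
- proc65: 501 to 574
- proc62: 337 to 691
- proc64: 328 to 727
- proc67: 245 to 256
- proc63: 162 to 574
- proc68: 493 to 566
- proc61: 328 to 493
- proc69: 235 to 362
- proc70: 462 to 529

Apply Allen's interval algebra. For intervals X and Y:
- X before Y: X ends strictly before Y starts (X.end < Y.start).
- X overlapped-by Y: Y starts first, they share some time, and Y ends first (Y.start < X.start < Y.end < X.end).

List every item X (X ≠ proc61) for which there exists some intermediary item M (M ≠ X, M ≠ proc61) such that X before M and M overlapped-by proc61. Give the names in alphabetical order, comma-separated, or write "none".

proc67, proc69

Target proc61 = [328, 493].
Intermediaries M with M overlapped-by proc61: proc62, proc70.
Via proc62 — items with X before proc62: proc67.
Via proc70 — items with X before proc70: proc67, proc69.
Union: proc67, proc69.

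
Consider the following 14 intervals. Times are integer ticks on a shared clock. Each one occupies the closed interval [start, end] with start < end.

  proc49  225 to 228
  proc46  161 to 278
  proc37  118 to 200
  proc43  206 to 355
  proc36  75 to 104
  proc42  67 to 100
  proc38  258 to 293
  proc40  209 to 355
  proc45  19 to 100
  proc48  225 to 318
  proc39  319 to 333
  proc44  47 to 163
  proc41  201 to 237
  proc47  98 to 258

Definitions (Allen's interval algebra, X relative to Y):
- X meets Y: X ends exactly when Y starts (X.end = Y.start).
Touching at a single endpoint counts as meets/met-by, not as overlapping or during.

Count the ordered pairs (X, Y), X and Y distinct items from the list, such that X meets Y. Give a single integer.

Checking all 182 ordered pairs for relation 'meets'; matching pairs in alphabetical order:
(proc47, proc38): proc47 meets proc38 ✓
Count: 1.

1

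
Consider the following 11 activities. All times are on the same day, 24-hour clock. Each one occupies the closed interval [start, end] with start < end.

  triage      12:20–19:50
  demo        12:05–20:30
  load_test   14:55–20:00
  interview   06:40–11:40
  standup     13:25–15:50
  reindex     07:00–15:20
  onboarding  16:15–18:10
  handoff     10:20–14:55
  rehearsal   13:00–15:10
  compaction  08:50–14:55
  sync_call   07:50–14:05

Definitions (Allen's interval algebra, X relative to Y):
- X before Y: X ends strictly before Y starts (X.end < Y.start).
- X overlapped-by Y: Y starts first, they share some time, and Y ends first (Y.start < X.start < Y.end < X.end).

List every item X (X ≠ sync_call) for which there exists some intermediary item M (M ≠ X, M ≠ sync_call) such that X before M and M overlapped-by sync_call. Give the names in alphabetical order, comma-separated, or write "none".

Target sync_call = [07:50, 14:05].
Intermediaries M with M overlapped-by sync_call: compaction, demo, handoff, rehearsal, standup, triage.
Via compaction — items with X before compaction: none.
Via demo — items with X before demo: interview.
Via handoff — items with X before handoff: none.
Via rehearsal — items with X before rehearsal: interview.
Via standup — items with X before standup: interview.
Via triage — items with X before triage: interview.
Union: interview.

interview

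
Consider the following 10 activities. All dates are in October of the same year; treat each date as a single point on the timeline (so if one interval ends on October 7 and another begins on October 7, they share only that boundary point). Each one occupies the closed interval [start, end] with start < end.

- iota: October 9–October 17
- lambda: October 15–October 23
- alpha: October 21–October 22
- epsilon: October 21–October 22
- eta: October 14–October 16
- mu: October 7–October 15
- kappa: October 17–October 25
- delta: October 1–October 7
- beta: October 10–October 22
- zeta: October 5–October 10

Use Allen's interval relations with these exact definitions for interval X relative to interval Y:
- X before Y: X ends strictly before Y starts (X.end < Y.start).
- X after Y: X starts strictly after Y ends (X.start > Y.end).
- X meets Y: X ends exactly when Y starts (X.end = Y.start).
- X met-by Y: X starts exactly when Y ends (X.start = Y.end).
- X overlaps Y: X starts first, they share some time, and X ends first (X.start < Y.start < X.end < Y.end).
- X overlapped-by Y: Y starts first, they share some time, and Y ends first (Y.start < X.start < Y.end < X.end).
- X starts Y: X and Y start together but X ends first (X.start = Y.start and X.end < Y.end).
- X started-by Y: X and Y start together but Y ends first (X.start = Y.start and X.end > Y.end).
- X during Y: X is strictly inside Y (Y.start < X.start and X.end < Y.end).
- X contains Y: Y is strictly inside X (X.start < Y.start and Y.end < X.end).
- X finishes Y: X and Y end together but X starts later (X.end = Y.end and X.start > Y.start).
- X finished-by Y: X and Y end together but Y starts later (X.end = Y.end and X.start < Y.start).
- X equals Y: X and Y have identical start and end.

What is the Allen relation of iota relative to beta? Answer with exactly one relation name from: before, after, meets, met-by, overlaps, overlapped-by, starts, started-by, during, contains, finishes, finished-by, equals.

overlaps

iota = [October 9, October 17]; beta = [October 10, October 22].
Compare endpoints: iota.start < beta.start, iota.start < beta.end, iota.end > beta.start, iota.end < beta.end.
That pattern is 'overlaps'.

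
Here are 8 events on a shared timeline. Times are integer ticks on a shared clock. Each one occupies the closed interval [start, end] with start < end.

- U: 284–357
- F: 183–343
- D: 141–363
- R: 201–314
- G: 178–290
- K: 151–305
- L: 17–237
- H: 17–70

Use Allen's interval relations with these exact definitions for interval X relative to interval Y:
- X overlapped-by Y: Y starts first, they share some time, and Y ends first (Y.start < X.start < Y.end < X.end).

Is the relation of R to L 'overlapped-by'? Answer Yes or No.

R = [201, 314], L = [17, 237].
Actual relation of R to L: overlapped-by.
Asked whether 'overlapped-by' holds → Yes.

Yes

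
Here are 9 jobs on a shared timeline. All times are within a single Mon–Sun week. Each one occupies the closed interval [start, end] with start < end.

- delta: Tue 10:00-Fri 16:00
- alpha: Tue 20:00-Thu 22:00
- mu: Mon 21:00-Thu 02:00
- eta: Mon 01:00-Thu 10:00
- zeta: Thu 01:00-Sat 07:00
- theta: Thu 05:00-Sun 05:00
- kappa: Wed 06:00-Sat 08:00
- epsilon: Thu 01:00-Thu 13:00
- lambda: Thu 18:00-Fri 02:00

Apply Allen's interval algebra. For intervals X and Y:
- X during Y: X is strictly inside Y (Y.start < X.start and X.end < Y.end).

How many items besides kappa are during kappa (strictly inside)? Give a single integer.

3

Target kappa = [Wed 06:00, Sat 08:00].
alpha [Tue 20:00, Thu 22:00] → overlaps → no.
delta [Tue 10:00, Fri 16:00] → overlaps → no.
epsilon [Thu 01:00, Thu 13:00] → during → counts.
eta [Mon 01:00, Thu 10:00] → overlaps → no.
lambda [Thu 18:00, Fri 02:00] → during → counts.
mu [Mon 21:00, Thu 02:00] → overlaps → no.
theta [Thu 05:00, Sun 05:00] → overlapped-by → no.
zeta [Thu 01:00, Sat 07:00] → during → counts.
Total: 3.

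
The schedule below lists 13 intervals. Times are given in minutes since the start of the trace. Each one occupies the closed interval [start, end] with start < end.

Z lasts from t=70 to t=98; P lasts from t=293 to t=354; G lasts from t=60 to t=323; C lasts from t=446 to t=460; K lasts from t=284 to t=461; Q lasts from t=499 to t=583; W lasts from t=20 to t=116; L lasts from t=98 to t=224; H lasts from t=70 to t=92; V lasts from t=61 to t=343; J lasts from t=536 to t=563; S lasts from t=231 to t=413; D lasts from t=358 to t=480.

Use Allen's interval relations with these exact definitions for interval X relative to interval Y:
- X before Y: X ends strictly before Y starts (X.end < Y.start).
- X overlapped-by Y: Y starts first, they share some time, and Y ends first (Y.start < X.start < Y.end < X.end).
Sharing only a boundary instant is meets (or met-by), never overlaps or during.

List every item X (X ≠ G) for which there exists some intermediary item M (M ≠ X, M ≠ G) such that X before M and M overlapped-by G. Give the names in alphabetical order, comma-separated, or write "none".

H, L, W, Z

Target G = [t=60, t=323].
Intermediaries M with M overlapped-by G: K, P, S, V.
Via K — items with X before K: H, L, W, Z.
Via P — items with X before P: H, L, W, Z.
Via S — items with X before S: H, L, W, Z.
Via V — items with X before V: none.
Union: H, L, W, Z.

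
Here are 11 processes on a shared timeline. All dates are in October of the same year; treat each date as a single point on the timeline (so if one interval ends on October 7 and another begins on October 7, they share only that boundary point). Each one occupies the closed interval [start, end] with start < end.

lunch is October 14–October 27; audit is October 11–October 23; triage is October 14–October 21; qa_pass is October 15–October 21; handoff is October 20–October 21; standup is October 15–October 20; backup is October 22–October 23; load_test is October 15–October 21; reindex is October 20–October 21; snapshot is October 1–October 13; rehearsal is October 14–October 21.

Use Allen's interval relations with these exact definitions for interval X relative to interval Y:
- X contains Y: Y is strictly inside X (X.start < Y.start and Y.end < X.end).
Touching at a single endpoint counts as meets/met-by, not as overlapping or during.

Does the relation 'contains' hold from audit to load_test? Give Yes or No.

audit = [October 11, October 23], load_test = [October 15, October 21].
Actual relation of audit to load_test: contains.
Asked whether 'contains' holds → Yes.

Yes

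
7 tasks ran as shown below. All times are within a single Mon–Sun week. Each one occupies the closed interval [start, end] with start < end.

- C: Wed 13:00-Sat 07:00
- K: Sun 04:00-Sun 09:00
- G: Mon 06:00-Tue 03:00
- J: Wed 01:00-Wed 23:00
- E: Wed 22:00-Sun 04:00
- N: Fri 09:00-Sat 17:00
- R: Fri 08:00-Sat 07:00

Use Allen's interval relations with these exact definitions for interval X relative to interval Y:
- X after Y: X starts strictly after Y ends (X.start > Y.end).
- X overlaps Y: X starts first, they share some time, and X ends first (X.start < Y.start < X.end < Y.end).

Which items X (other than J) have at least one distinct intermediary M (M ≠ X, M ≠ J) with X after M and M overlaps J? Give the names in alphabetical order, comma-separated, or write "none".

none

Target J = [Wed 01:00, Wed 23:00].
Intermediaries M with M overlaps J: none.
Union: none.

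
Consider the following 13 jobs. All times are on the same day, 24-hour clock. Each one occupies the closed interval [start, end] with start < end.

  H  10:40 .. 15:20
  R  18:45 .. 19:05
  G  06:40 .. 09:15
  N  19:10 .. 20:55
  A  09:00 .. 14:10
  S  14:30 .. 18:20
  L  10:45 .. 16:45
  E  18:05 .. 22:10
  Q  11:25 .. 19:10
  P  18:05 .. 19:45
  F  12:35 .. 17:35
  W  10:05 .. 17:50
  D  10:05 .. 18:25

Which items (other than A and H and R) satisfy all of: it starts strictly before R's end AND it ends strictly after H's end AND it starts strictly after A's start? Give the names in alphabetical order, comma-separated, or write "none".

Conditions: its start is strictly before R's end (X.start < 19:05) AND its end is strictly after H's end (X.end > 15:20) AND its start is strictly after A's start (X.start > 09:00).
D: start 10:05 < 19:05? ✓; end 18:25 > 15:20? ✓; start 10:05 > 09:00? ✓ → yes.
E: start 18:05 < 19:05? ✓; end 22:10 > 15:20? ✓; start 18:05 > 09:00? ✓ → yes.
F: start 12:35 < 19:05? ✓; end 17:35 > 15:20? ✓; start 12:35 > 09:00? ✓ → yes.
G: start 06:40 < 19:05? ✓; end 09:15 > 15:20? ✗; start 06:40 > 09:00? ✗ → no.
L: start 10:45 < 19:05? ✓; end 16:45 > 15:20? ✓; start 10:45 > 09:00? ✓ → yes.
N: start 19:10 < 19:05? ✗; end 20:55 > 15:20? ✓; start 19:10 > 09:00? ✓ → no.
P: start 18:05 < 19:05? ✓; end 19:45 > 15:20? ✓; start 18:05 > 09:00? ✓ → yes.
Q: start 11:25 < 19:05? ✓; end 19:10 > 15:20? ✓; start 11:25 > 09:00? ✓ → yes.
S: start 14:30 < 19:05? ✓; end 18:20 > 15:20? ✓; start 14:30 > 09:00? ✓ → yes.
W: start 10:05 < 19:05? ✓; end 17:50 > 15:20? ✓; start 10:05 > 09:00? ✓ → yes.
Result: D, E, F, L, P, Q, S, W.

D, E, F, L, P, Q, S, W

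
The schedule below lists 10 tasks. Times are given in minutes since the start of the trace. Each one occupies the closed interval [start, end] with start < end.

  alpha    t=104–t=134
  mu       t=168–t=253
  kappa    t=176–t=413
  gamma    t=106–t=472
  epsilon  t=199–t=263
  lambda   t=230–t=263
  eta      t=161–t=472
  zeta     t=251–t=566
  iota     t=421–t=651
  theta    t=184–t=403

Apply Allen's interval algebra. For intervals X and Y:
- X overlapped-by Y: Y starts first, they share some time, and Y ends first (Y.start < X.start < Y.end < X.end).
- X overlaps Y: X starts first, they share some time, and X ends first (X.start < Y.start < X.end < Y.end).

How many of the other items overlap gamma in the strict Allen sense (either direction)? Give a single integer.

Target gamma = [t=106, t=472].
alpha [t=104, t=134] → overlaps → counts.
epsilon [t=199, t=263] → during → no.
eta [t=161, t=472] → finishes → no.
iota [t=421, t=651] → overlapped-by → counts.
kappa [t=176, t=413] → during → no.
lambda [t=230, t=263] → during → no.
mu [t=168, t=253] → during → no.
theta [t=184, t=403] → during → no.
zeta [t=251, t=566] → overlapped-by → counts.
Total: 3.

3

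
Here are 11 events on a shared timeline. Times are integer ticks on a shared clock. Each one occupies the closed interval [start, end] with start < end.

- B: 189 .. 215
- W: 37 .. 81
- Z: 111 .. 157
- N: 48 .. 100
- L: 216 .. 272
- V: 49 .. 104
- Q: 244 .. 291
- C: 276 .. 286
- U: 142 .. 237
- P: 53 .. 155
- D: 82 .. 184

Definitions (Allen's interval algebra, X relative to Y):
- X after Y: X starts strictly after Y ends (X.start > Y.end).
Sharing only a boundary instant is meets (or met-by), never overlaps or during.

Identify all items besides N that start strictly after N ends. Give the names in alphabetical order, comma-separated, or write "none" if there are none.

B, C, L, Q, U, Z

Target N = [48, 100].
B [189, 215] → after → yes.
C [276, 286] → after → yes.
D [82, 184] → overlapped-by → no.
L [216, 272] → after → yes.
P [53, 155] → overlapped-by → no.
Q [244, 291] → after → yes.
U [142, 237] → after → yes.
V [49, 104] → overlapped-by → no.
W [37, 81] → overlaps → no.
Z [111, 157] → after → yes.
Result: B, C, L, Q, U, Z.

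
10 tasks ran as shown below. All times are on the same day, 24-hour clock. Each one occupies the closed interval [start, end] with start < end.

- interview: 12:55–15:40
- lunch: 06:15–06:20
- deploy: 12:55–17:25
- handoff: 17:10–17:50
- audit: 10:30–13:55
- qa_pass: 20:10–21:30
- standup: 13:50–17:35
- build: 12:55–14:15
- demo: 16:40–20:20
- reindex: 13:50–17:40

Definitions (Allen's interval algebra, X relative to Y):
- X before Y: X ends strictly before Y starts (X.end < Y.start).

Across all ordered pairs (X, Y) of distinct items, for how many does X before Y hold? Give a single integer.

22

Checking all 90 ordered pairs for relation 'before'; matching pairs in alphabetical order:
(audit, demo): audit before demo ✓
(audit, handoff): audit before handoff ✓
(audit, qa_pass): audit before qa_pass ✓
(build, demo): build before demo ✓
(build, handoff): build before handoff ✓
(build, qa_pass): build before qa_pass ✓
(deploy, qa_pass): deploy before qa_pass ✓
(handoff, qa_pass): handoff before qa_pass ✓
(interview, demo): interview before demo ✓
(interview, handoff): interview before handoff ✓
(interview, qa_pass): interview before qa_pass ✓
(lunch, audit): lunch before audit ✓
(lunch, build): lunch before build ✓
(lunch, demo): lunch before demo ✓
(lunch, deploy): lunch before deploy ✓
(lunch, handoff): lunch before handoff ✓
(lunch, interview): lunch before interview ✓
(lunch, qa_pass): lunch before qa_pass ✓
(lunch, reindex): lunch before reindex ✓
(lunch, standup): lunch before standup ✓
(reindex, qa_pass): reindex before qa_pass ✓
(standup, qa_pass): standup before qa_pass ✓
Count: 22.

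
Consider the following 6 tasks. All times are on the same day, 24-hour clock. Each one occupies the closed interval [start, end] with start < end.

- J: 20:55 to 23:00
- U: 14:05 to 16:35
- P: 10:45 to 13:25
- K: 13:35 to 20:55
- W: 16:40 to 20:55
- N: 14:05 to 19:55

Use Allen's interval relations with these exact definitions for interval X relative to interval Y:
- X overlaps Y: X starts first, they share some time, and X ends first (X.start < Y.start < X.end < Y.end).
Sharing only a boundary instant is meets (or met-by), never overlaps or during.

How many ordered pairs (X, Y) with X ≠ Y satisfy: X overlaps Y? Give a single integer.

Checking all 30 ordered pairs for relation 'overlaps'; matching pairs in alphabetical order:
(N, W): N overlaps W ✓
Count: 1.

1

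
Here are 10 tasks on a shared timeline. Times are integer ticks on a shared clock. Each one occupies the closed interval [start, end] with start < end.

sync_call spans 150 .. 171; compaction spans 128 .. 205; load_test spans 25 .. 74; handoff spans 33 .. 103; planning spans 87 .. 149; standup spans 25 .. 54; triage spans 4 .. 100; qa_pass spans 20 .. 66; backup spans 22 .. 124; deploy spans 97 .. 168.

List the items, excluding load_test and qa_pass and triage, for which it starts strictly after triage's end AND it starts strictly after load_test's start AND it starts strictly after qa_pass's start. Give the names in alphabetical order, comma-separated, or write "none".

compaction, sync_call

Conditions: its start is strictly after triage's end (X.start > 100) AND its start is strictly after load_test's start (X.start > 25) AND its start is strictly after qa_pass's start (X.start > 20).
backup: start 22 > 100? ✗; start 22 > 25? ✗; start 22 > 20? ✓ → no.
compaction: start 128 > 100? ✓; start 128 > 25? ✓; start 128 > 20? ✓ → yes.
deploy: start 97 > 100? ✗; start 97 > 25? ✓; start 97 > 20? ✓ → no.
handoff: start 33 > 100? ✗; start 33 > 25? ✓; start 33 > 20? ✓ → no.
planning: start 87 > 100? ✗; start 87 > 25? ✓; start 87 > 20? ✓ → no.
standup: start 25 > 100? ✗; start 25 > 25? ✗; start 25 > 20? ✓ → no.
sync_call: start 150 > 100? ✓; start 150 > 25? ✓; start 150 > 20? ✓ → yes.
Result: compaction, sync_call.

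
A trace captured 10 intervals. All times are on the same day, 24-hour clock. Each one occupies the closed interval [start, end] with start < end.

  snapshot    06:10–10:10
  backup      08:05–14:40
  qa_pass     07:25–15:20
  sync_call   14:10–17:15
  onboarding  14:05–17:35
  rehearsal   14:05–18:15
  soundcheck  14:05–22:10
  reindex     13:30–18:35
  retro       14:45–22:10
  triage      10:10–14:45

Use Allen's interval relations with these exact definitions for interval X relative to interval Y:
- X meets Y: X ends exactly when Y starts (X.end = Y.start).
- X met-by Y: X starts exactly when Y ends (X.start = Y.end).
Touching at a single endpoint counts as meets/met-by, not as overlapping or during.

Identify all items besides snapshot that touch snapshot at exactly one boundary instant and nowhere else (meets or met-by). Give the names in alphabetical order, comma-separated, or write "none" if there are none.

triage

Target snapshot = [06:10, 10:10].
backup [08:05, 14:40] → overlapped-by → no.
onboarding [14:05, 17:35] → after → no.
qa_pass [07:25, 15:20] → overlapped-by → no.
rehearsal [14:05, 18:15] → after → no.
reindex [13:30, 18:35] → after → no.
retro [14:45, 22:10] → after → no.
soundcheck [14:05, 22:10] → after → no.
sync_call [14:10, 17:15] → after → no.
triage [10:10, 14:45] → met-by → yes.
Result: triage.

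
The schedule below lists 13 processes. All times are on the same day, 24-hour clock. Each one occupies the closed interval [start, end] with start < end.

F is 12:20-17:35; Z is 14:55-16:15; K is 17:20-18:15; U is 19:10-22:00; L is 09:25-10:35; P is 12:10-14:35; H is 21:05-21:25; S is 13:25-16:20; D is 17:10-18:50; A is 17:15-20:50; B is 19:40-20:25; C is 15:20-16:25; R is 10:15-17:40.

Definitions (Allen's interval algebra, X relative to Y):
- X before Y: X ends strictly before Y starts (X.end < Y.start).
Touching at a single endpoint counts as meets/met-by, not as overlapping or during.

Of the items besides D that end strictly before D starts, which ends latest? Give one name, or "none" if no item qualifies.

Target D = [17:10, 18:50].
A [17:15, 20:50] → overlapped-by → excluded.
B [19:40, 20:25] → after → excluded.
C [15:20, 16:25] → before → candidate.
F [12:20, 17:35] → overlaps → excluded.
H [21:05, 21:25] → after → excluded.
K [17:20, 18:15] → during → excluded.
L [09:25, 10:35] → before → candidate.
P [12:10, 14:35] → before → candidate.
R [10:15, 17:40] → overlaps → excluded.
S [13:25, 16:20] → before → candidate.
U [19:10, 22:00] → after → excluded.
Z [14:55, 16:15] → before → candidate.
Among candidates, latest end is 16:25 → C.

C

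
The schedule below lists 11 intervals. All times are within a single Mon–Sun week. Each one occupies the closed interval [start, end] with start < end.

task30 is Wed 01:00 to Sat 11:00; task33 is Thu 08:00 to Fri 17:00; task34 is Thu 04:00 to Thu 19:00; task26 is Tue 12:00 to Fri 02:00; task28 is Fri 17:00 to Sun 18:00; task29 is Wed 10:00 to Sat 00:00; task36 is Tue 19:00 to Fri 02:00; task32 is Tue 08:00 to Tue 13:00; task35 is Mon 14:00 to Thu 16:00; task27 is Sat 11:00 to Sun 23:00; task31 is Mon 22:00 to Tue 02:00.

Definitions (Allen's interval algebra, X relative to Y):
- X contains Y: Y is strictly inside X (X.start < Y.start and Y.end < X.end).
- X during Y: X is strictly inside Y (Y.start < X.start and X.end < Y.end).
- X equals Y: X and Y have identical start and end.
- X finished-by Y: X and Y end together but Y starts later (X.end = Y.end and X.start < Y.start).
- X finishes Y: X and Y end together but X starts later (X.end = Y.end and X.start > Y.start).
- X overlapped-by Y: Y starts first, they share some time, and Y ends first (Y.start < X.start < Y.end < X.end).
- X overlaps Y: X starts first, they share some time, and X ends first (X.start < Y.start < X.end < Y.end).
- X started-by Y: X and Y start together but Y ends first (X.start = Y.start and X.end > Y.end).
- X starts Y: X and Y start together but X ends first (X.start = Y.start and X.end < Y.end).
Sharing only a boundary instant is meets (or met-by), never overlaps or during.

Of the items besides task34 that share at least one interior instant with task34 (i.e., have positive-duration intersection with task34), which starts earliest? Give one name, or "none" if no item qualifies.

Target task34 = [Thu 04:00, Thu 19:00].
task26 [Tue 12:00, Fri 02:00] → contains → candidate.
task27 [Sat 11:00, Sun 23:00] → after → excluded.
task28 [Fri 17:00, Sun 18:00] → after → excluded.
task29 [Wed 10:00, Sat 00:00] → contains → candidate.
task30 [Wed 01:00, Sat 11:00] → contains → candidate.
task31 [Mon 22:00, Tue 02:00] → before → excluded.
task32 [Tue 08:00, Tue 13:00] → before → excluded.
task33 [Thu 08:00, Fri 17:00] → overlapped-by → candidate.
task35 [Mon 14:00, Thu 16:00] → overlaps → candidate.
task36 [Tue 19:00, Fri 02:00] → contains → candidate.
Among candidates, earliest start is Mon 14:00 → task35.

task35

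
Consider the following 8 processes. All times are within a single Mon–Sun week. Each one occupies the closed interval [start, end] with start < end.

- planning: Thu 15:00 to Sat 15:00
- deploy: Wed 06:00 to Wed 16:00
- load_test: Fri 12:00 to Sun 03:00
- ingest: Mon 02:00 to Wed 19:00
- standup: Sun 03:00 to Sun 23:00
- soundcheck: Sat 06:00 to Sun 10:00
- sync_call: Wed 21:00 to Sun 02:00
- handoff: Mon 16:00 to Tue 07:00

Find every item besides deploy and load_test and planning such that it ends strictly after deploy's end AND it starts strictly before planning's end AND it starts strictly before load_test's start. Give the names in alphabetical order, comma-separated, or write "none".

ingest, sync_call

Conditions: its end is strictly after deploy's end (X.end > Wed 16:00) AND its start is strictly before planning's end (X.start < Sat 15:00) AND its start is strictly before load_test's start (X.start < Fri 12:00).
handoff: end Tue 07:00 > Wed 16:00? ✗; start Mon 16:00 < Sat 15:00? ✓; start Mon 16:00 < Fri 12:00? ✓ → no.
ingest: end Wed 19:00 > Wed 16:00? ✓; start Mon 02:00 < Sat 15:00? ✓; start Mon 02:00 < Fri 12:00? ✓ → yes.
soundcheck: end Sun 10:00 > Wed 16:00? ✓; start Sat 06:00 < Sat 15:00? ✓; start Sat 06:00 < Fri 12:00? ✗ → no.
standup: end Sun 23:00 > Wed 16:00? ✓; start Sun 03:00 < Sat 15:00? ✗; start Sun 03:00 < Fri 12:00? ✗ → no.
sync_call: end Sun 02:00 > Wed 16:00? ✓; start Wed 21:00 < Sat 15:00? ✓; start Wed 21:00 < Fri 12:00? ✓ → yes.
Result: ingest, sync_call.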